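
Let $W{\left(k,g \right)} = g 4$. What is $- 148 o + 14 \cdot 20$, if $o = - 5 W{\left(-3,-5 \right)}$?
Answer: $-14520$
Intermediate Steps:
$W{\left(k,g \right)} = 4 g$
$o = 100$ ($o = - 5 \cdot 4 \left(-5\right) = \left(-5\right) \left(-20\right) = 100$)
$- 148 o + 14 \cdot 20 = \left(-148\right) 100 + 14 \cdot 20 = -14800 + 280 = -14520$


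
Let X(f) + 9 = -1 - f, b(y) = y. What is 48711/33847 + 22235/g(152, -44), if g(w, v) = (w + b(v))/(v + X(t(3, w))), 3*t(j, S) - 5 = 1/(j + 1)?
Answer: -167806090883/14621904 ≈ -11476.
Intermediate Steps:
t(j, S) = 5/3 + 1/(3*(1 + j)) (t(j, S) = 5/3 + 1/(3*(j + 1)) = 5/3 + 1/(3*(1 + j)))
X(f) = -10 - f (X(f) = -9 + (-1 - f) = -10 - f)
g(w, v) = (v + w)/(-47/4 + v) (g(w, v) = (w + v)/(v + (-10 - (6 + 5*3)/(3*(1 + 3)))) = (v + w)/(v + (-10 - (6 + 15)/(3*4))) = (v + w)/(v + (-10 - 21/(3*4))) = (v + w)/(v + (-10 - 1*7/4)) = (v + w)/(v + (-10 - 7/4)) = (v + w)/(v - 47/4) = (v + w)/(-47/4 + v))
48711/33847 + 22235/g(152, -44) = 48711/33847 + 22235/((4*(-44 + 152)/(-47 + 4*(-44)))) = 48711*(1/33847) + 22235/((4*108/(-47 - 176))) = 48711/33847 + 22235/((4*108/(-223))) = 48711/33847 + 22235/((4*(-1/223)*108)) = 48711/33847 + 22235/(-432/223) = 48711/33847 + 22235*(-223/432) = 48711/33847 - 4958405/432 = -167806090883/14621904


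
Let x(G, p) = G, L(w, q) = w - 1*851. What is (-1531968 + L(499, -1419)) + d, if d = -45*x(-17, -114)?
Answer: -1531555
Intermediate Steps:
L(w, q) = -851 + w (L(w, q) = w - 851 = -851 + w)
d = 765 (d = -45*(-17) = 765)
(-1531968 + L(499, -1419)) + d = (-1531968 + (-851 + 499)) + 765 = (-1531968 - 352) + 765 = -1532320 + 765 = -1531555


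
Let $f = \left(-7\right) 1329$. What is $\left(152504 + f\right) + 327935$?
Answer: $471136$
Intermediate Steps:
$f = -9303$
$\left(152504 + f\right) + 327935 = \left(152504 - 9303\right) + 327935 = 143201 + 327935 = 471136$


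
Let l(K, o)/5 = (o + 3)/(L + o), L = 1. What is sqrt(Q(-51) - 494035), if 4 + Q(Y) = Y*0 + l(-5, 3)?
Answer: I*sqrt(1976126)/2 ≈ 702.87*I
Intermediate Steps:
l(K, o) = 5*(3 + o)/(1 + o) (l(K, o) = 5*((o + 3)/(1 + o)) = 5*((3 + o)/(1 + o)) = 5*(3 + o)/(1 + o))
Q(Y) = 7/2 (Q(Y) = -4 + (Y*0 + 5*(3 + 3)/(1 + 3)) = -4 + (0 + 5*6/4) = -4 + (0 + 5*(1/4)*6) = -4 + (0 + 15/2) = -4 + 15/2 = 7/2)
sqrt(Q(-51) - 494035) = sqrt(7/2 - 494035) = sqrt(-988063/2) = I*sqrt(1976126)/2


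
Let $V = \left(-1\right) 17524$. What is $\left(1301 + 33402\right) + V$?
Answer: $17179$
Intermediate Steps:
$V = -17524$
$\left(1301 + 33402\right) + V = \left(1301 + 33402\right) - 17524 = 34703 - 17524 = 17179$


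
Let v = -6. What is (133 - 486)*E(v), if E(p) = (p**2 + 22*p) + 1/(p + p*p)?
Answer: 1016287/30 ≈ 33876.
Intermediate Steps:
E(p) = p**2 + 1/(p + p**2) + 22*p (E(p) = (p**2 + 22*p) + 1/(p + p**2) = p**2 + 1/(p + p**2) + 22*p)
(133 - 486)*E(v) = (133 - 486)*((1 + (-6)**4 + 22*(-6)**2 + 23*(-6)**3)/((-6)*(1 - 6))) = -(-353)*(1 + 1296 + 22*36 + 23*(-216))/(6*(-5)) = -(-353)*(-1)*(1 + 1296 + 792 - 4968)/(6*5) = -(-353)*(-1)*(-2879)/(6*5) = -353*(-2879/30) = 1016287/30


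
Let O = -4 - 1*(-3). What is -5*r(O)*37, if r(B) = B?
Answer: 185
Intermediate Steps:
O = -1 (O = -4 + 3 = -1)
-5*r(O)*37 = -5*(-1)*37 = 5*37 = 185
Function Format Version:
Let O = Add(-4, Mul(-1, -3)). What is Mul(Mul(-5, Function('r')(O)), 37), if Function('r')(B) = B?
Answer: 185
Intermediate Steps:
O = -1 (O = Add(-4, 3) = -1)
Mul(Mul(-5, Function('r')(O)), 37) = Mul(Mul(-5, -1), 37) = Mul(5, 37) = 185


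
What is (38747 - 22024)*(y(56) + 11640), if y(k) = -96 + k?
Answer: 193986800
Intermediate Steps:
(38747 - 22024)*(y(56) + 11640) = (38747 - 22024)*((-96 + 56) + 11640) = 16723*(-40 + 11640) = 16723*11600 = 193986800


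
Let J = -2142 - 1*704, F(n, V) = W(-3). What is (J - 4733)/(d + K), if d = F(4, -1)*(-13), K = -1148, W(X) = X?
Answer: 7579/1109 ≈ 6.8341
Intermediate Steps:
F(n, V) = -3
d = 39 (d = -3*(-13) = 39)
J = -2846 (J = -2142 - 704 = -2846)
(J - 4733)/(d + K) = (-2846 - 4733)/(39 - 1148) = -7579/(-1109) = -7579*(-1/1109) = 7579/1109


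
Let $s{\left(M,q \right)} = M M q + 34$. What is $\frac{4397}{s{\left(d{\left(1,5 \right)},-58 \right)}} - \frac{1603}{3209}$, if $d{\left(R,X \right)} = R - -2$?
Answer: $- \frac{14892237}{1565992} \approx -9.5098$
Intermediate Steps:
$d{\left(R,X \right)} = 2 + R$ ($d{\left(R,X \right)} = R + 2 = 2 + R$)
$s{\left(M,q \right)} = 34 + q M^{2}$ ($s{\left(M,q \right)} = M^{2} q + 34 = q M^{2} + 34 = 34 + q M^{2}$)
$\frac{4397}{s{\left(d{\left(1,5 \right)},-58 \right)}} - \frac{1603}{3209} = \frac{4397}{34 - 58 \left(2 + 1\right)^{2}} - \frac{1603}{3209} = \frac{4397}{34 - 58 \cdot 3^{2}} - \frac{1603}{3209} = \frac{4397}{34 - 522} - \frac{1603}{3209} = \frac{4397}{-488} - \frac{1603}{3209} = 4397 \left(- \frac{1}{488}\right) - \frac{1603}{3209} = - \frac{4397}{488} - \frac{1603}{3209} = - \frac{14892237}{1565992}$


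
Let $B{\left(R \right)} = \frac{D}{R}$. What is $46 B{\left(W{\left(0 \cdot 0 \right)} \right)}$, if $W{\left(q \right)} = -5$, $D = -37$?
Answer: $\frac{1702}{5} \approx 340.4$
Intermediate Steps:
$B{\left(R \right)} = - \frac{37}{R}$
$46 B{\left(W{\left(0 \cdot 0 \right)} \right)} = 46 \left(- \frac{37}{-5}\right) = 46 \left(\left(-37\right) \left(- \frac{1}{5}\right)\right) = 46 \cdot \frac{37}{5} = \frac{1702}{5}$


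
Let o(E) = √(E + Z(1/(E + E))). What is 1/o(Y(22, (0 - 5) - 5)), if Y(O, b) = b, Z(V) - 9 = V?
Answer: -2*I*√105/21 ≈ -0.9759*I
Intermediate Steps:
Z(V) = 9 + V
o(E) = √(9 + E + 1/(2*E)) (o(E) = √(E + (9 + 1/(E + E))) = √(E + (9 + 1/(2*E))) = √(9 + E + 1/(2*E)))
1/o(Y(22, (0 - 5) - 5)) = 1/(√(36 + 2/((0 - 5) - 5) + 4*((0 - 5) - 5))/2) = 1/(√(36 + 2/(-5 - 5) + 4*(-5 - 5))/2) = 1/(√(36 + 2/(-10) + 4*(-10))/2) = 1/(√(36 + 2*(-⅒) - 40)/2) = 1/(√(36 - ⅕ - 40)/2) = 1/(√(-21/5)/2) = 1/((I*√105/5)/2) = 1/(I*√105/10) = -2*I*√105/21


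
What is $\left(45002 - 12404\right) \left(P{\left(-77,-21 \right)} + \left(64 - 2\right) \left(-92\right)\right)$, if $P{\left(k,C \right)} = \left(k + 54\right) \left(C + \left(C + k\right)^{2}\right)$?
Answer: $-7370831574$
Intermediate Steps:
$P{\left(k,C \right)} = \left(54 + k\right) \left(C + \left(C + k\right)^{2}\right)$
$\left(45002 - 12404\right) \left(P{\left(-77,-21 \right)} + \left(64 - 2\right) \left(-92\right)\right) = \left(45002 - 12404\right) \left(\left(54 \left(-21\right) + 54 \left(-21 - 77\right)^{2} - -1617 - 77 \left(-21 - 77\right)^{2}\right) + \left(64 - 2\right) \left(-92\right)\right) = 32598 \left(\left(-1134 + 54 \left(-98\right)^{2} + 1617 - 77 \left(-98\right)^{2}\right) + 62 \left(-92\right)\right) = 32598 \left(\left(-1134 + 54 \cdot 9604 + 1617 - 739508\right) - 5704\right) = 32598 \left(\left(-1134 + 518616 + 1617 - 739508\right) - 5704\right) = 32598 \left(-220409 - 5704\right) = 32598 \left(-226113\right) = -7370831574$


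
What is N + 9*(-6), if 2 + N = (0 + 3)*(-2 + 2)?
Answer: -56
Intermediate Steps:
N = -2 (N = -2 + (0 + 3)*(-2 + 2) = -2 + 3*0 = -2 + 0 = -2)
N + 9*(-6) = -2 + 9*(-6) = -2 - 54 = -56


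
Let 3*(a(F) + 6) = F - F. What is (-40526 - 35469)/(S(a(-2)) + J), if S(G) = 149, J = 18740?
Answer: -75995/18889 ≈ -4.0232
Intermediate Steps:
a(F) = -6 (a(F) = -6 + (F - F)/3 = -6 + (⅓)*0 = -6 + 0 = -6)
(-40526 - 35469)/(S(a(-2)) + J) = (-40526 - 35469)/(149 + 18740) = -75995/18889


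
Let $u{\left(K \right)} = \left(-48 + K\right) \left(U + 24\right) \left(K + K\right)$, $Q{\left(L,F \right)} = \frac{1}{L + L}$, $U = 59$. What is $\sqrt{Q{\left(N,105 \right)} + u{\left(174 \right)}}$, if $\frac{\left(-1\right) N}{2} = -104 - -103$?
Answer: $\frac{\sqrt{14557537}}{2} \approx 1907.7$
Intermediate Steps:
$N = 2$ ($N = - 2 \left(-104 - -103\right) = - 2 \left(-104 + 103\right) = \left(-2\right) \left(-1\right) = 2$)
$Q{\left(L,F \right)} = \frac{1}{2 L}$
$u{\left(K \right)} = 2 K \left(-3984 + 83 K\right)$ ($u{\left(K \right)} = \left(-48 + K\right) \left(59 + 24\right) \left(K + K\right) = \left(-48 + K\right) 83 \cdot 2 K = \left(-3984 + 83 K\right) 2 K = 2 K \left(-3984 + 83 K\right)$)
$\sqrt{Q{\left(N,105 \right)} + u{\left(174 \right)}} = \sqrt{\frac{1}{2 \cdot 2} + 166 \cdot 174 \left(-48 + 174\right)} = \sqrt{\frac{1}{2} \cdot \frac{1}{2} + 166 \cdot 174 \cdot 126} = \sqrt{\frac{1}{4} + 3639384} = \sqrt{\frac{14557537}{4}} = \frac{\sqrt{14557537}}{2}$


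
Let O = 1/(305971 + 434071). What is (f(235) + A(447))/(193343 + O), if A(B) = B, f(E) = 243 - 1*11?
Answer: 71784074/20440277201 ≈ 0.0035119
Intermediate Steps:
f(E) = 232 (f(E) = 243 - 11 = 232)
O = 1/740042 ≈ 1.3513e-6
(f(235) + A(447))/(193343 + O) = (232 + 447)/(193343 + 1/740042) = 679/(143081940407/740042) = 679*(740042/143081940407) = 71784074/20440277201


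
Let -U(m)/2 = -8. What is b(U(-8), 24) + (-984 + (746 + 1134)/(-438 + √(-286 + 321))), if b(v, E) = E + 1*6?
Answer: -183809226/191809 - 1880*√35/191809 ≈ -958.35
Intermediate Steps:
U(m) = 16 (U(m) = -2*(-8) = 16)
b(v, E) = 6 + E (b(v, E) = E + 6 = 6 + E)
b(U(-8), 24) + (-984 + (746 + 1134)/(-438 + √(-286 + 321))) = (6 + 24) + (-984 + (746 + 1134)/(-438 + √(-286 + 321))) = 30 + (-984 + 1880/(-438 + √35)) = -954 + 1880/(-438 + √35)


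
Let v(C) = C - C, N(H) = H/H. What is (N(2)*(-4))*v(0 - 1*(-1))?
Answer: 0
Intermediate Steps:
N(H) = 1
v(C) = 0
(N(2)*(-4))*v(0 - 1*(-1)) = (1*(-4))*0 = -4*0 = 0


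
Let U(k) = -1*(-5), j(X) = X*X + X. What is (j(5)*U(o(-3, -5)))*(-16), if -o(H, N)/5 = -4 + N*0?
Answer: -2400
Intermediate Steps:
j(X) = X + X² (j(X) = X² + X = X + X²)
o(H, N) = 20 (o(H, N) = -5*(-4 + N*0) = -5*(-4 + 0) = -5*(-4) = 20)
U(k) = 5
(j(5)*U(o(-3, -5)))*(-16) = ((5*(1 + 5))*5)*(-16) = ((5*6)*5)*(-16) = (30*5)*(-16) = 150*(-16) = -2400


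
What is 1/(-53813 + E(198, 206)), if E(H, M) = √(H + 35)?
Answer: -53813/2895838736 - √233/2895838736 ≈ -1.8588e-5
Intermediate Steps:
E(H, M) = √(35 + H)
1/(-53813 + E(198, 206)) = 1/(-53813 + √(35 + 198)) = 1/(-53813 + √233)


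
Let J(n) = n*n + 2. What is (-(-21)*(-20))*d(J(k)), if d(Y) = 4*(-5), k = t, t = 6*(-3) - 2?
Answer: 8400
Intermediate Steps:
t = -20 (t = -18 - 2 = -20)
k = -20
J(n) = 2 + n² (J(n) = n² + 2 = 2 + n²)
d(Y) = -20
(-(-21)*(-20))*d(J(k)) = -(-21)*(-20)*(-20) = -21*20*(-20) = -420*(-20) = 8400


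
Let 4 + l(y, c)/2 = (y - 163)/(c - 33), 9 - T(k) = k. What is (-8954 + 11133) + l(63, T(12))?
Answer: 19589/9 ≈ 2176.6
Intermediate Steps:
T(k) = 9 - k
l(y, c) = -8 + 2*(-163 + y)/(-33 + c) (l(y, c) = -8 + 2*((y - 163)/(c - 33)) = -8 + 2*((-163 + y)/(-33 + c)) = -8 + 2*(-163 + y)/(-33 + c))
(-8954 + 11133) + l(63, T(12)) = (-8954 + 11133) + 2*(-31 + 63 - 4*(9 - 1*12))/(-33 + (9 - 1*12)) = 2179 + 2*(-31 + 63 - 4*(9 - 12))/(-33 + (9 - 12)) = 2179 + 2*(-31 + 63 - 4*(-3))/(-33 - 3) = 2179 + 2*(-31 + 63 + 12)/(-36) = 2179 + 2*(-1/36)*44 = 2179 - 22/9 = 19589/9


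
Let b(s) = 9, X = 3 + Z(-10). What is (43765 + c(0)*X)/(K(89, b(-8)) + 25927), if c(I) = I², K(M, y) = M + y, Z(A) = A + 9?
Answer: 8753/5205 ≈ 1.6817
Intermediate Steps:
Z(A) = 9 + A
X = 2 (X = 3 + (9 - 10) = 3 - 1 = 2)
(43765 + c(0)*X)/(K(89, b(-8)) + 25927) = (43765 + 0²*2)/((89 + 9) + 25927) = (43765 + 0*2)/(98 + 25927) = (43765 + 0)/26025 = 43765*(1/26025) = 8753/5205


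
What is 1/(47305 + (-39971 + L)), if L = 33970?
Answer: 1/41304 ≈ 2.4211e-5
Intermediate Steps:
1/(47305 + (-39971 + L)) = 1/(47305 + (-39971 + 33970)) = 1/(47305 - 6001) = 1/41304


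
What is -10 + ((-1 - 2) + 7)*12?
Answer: 38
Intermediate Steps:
-10 + ((-1 - 2) + 7)*12 = -10 + (-3 + 7)*12 = -10 + 4*12 = -10 + 48 = 38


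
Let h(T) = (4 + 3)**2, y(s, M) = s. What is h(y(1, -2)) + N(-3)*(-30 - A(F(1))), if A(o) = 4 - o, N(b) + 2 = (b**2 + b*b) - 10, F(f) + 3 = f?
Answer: -167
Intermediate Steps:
F(f) = -3 + f
N(b) = -12 + 2*b**2 (N(b) = -2 + ((b**2 + b*b) - 10) = -2 + ((b**2 + b**2) - 10) = -2 + (2*b**2 - 10) = -2 + (-10 + 2*b**2) = -12 + 2*b**2)
h(T) = 49 (h(T) = 7**2 = 49)
h(y(1, -2)) + N(-3)*(-30 - A(F(1))) = 49 + (-12 + 2*(-3)**2)*(-30 - (4 - (-3 + 1))) = 49 + (-12 + 2*9)*(-30 - (4 - 1*(-2))) = 49 + (-12 + 18)*(-30 - (4 + 2)) = 49 + 6*(-30 - 1*6) = 49 + 6*(-30 - 6) = 49 + 6*(-36) = 49 - 216 = -167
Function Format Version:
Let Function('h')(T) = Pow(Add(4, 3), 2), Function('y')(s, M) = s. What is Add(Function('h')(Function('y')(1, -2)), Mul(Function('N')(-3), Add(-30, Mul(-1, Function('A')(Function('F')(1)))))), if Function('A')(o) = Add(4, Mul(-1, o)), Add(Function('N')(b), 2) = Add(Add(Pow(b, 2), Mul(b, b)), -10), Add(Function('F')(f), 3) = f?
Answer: -167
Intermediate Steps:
Function('F')(f) = Add(-3, f)
Function('N')(b) = Add(-12, Mul(2, Pow(b, 2))) (Function('N')(b) = Add(-2, Add(Add(Pow(b, 2), Mul(b, b)), -10)) = Add(-2, Add(Add(Pow(b, 2), Pow(b, 2)), -10)) = Add(-2, Add(Mul(2, Pow(b, 2)), -10)) = Add(-2, Add(-10, Mul(2, Pow(b, 2)))) = Add(-12, Mul(2, Pow(b, 2))))
Function('h')(T) = 49 (Function('h')(T) = Pow(7, 2) = 49)
Add(Function('h')(Function('y')(1, -2)), Mul(Function('N')(-3), Add(-30, Mul(-1, Function('A')(Function('F')(1)))))) = Add(49, Mul(Add(-12, Mul(2, Pow(-3, 2))), Add(-30, Mul(-1, Add(4, Mul(-1, Add(-3, 1))))))) = Add(49, Mul(Add(-12, Mul(2, 9)), Add(-30, Mul(-1, Add(4, Mul(-1, -2)))))) = Add(49, Mul(Add(-12, 18), Add(-30, Mul(-1, Add(4, 2))))) = Add(49, Mul(6, Add(-30, Mul(-1, 6)))) = Add(49, Mul(6, Add(-30, -6))) = Add(49, Mul(6, -36)) = Add(49, -216) = -167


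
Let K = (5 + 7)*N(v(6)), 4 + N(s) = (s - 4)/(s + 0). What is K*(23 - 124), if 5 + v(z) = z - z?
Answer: 13332/5 ≈ 2666.4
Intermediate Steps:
v(z) = -5 (v(z) = -5 + (z - z) = -5 + 0 = -5)
N(s) = -4 + (-4 + s)/s (N(s) = -4 + (s - 4)/(s + 0) = -4 + (-4 + s)/s)
K = -132/5 (K = (5 + 7)*(-3 - 4/(-5)) = 12*(-3 - 4*(-⅕)) = 12*(-3 + ⅘) = 12*(-11/5) = -132/5 ≈ -26.400)
K*(23 - 124) = -132*(23 - 124)/5 = -132/5*(-101) = 13332/5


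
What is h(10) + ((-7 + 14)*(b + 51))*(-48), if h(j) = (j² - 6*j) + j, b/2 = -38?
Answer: 8450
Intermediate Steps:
b = -76 (b = 2*(-38) = -76)
h(j) = j² - 5*j
h(10) + ((-7 + 14)*(b + 51))*(-48) = 10*(-5 + 10) + ((-7 + 14)*(-76 + 51))*(-48) = 10*5 + (7*(-25))*(-48) = 50 - 175*(-48) = 50 + 8400 = 8450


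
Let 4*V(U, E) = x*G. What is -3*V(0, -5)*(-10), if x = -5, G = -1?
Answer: 75/2 ≈ 37.500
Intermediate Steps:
V(U, E) = 5/4 (V(U, E) = (-5*(-1))/4 = (1/4)*5 = 5/4)
-3*V(0, -5)*(-10) = -3*5/4*(-10) = -15/4*(-10) = 75/2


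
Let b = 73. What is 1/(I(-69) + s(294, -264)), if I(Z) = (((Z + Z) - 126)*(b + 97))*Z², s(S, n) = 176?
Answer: -1/213673504 ≈ -4.6800e-9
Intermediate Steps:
I(Z) = Z²*(-21420 + 340*Z) (I(Z) = (((Z + Z) - 126)*(73 + 97))*Z² = ((2*Z - 126)*170)*Z² = ((-126 + 2*Z)*170)*Z² = (-21420 + 340*Z)*Z² = Z²*(-21420 + 340*Z))
1/(I(-69) + s(294, -264)) = 1/(340*(-69)²*(-63 - 69) + 176) = 1/(340*4761*(-132) + 176) = 1/(-213673680 + 176) = 1/(-213673504) = -1/213673504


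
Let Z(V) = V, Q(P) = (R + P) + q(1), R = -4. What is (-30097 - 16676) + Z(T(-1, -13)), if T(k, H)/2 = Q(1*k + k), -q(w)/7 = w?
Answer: -46799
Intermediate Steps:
q(w) = -7*w
Q(P) = -11 + P (Q(P) = (-4 + P) - 7*1 = (-4 + P) - 7 = -11 + P)
T(k, H) = -22 + 4*k (T(k, H) = 2*(-11 + (1*k + k)) = 2*(-11 + (k + k)) = 2*(-11 + 2*k) = -22 + 4*k)
(-30097 - 16676) + Z(T(-1, -13)) = (-30097 - 16676) + (-22 + 4*(-1)) = -46773 + (-22 - 4) = -46773 - 26 = -46799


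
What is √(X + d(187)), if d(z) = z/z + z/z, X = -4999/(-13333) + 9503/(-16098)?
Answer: √82213579592565414/214634634 ≈ 1.3359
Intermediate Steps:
X = -46229597/214634634 (X = -4999*(-1/13333) + 9503*(-1/16098) = 4999/13333 - 9503/16098 = -46229597/214634634 ≈ -0.21539)
d(z) = 2 (d(z) = 1 + 1 = 2)
√(X + d(187)) = √(-46229597/214634634 + 2) = √(383039671/214634634) = √82213579592565414/214634634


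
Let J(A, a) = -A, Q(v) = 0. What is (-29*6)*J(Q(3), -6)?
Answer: 0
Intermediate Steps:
(-29*6)*J(Q(3), -6) = (-29*6)*(-1*0) = -174*0 = 0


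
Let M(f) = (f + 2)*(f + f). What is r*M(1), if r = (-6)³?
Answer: -1296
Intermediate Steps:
M(f) = 2*f*(2 + f) (M(f) = (2 + f)*(2*f) = 2*f*(2 + f))
r = -216
r*M(1) = -432*(2 + 1) = -432*3 = -216*6 = -1296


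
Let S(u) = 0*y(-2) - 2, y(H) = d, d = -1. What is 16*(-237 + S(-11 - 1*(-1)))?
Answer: -3824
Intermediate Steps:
y(H) = -1
S(u) = -2 (S(u) = 0*(-1) - 2 = 0 - 2 = -2)
16*(-237 + S(-11 - 1*(-1))) = 16*(-237 - 2) = 16*(-239) = -3824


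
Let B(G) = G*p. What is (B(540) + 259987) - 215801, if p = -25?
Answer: 30686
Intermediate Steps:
B(G) = -25*G (B(G) = G*(-25) = -25*G)
(B(540) + 259987) - 215801 = (-25*540 + 259987) - 215801 = (-13500 + 259987) - 215801 = 246487 - 215801 = 30686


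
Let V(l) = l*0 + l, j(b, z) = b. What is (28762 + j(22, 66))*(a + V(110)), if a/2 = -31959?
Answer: -1836649472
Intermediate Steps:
a = -63918 (a = 2*(-31959) = -63918)
V(l) = l (V(l) = 0 + l = l)
(28762 + j(22, 66))*(a + V(110)) = (28762 + 22)*(-63918 + 110) = 28784*(-63808) = -1836649472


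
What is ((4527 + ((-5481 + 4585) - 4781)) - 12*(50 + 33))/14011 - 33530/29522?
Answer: -266571521/206816371 ≈ -1.2889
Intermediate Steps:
((4527 + ((-5481 + 4585) - 4781)) - 12*(50 + 33))/14011 - 33530/29522 = ((4527 + (-896 - 4781)) - 12*83)*(1/14011) - 33530*1/29522 = ((4527 - 5677) - 996)*(1/14011) - 16765/14761 = (-1150 - 996)*(1/14011) - 16765/14761 = -2146*1/14011 - 16765/14761 = -2146/14011 - 16765/14761 = -266571521/206816371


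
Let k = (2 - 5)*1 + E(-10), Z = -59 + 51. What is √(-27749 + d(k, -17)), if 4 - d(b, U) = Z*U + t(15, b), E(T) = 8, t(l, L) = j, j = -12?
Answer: 31*I*√29 ≈ 166.94*I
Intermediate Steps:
t(l, L) = -12
Z = -8
k = 5 (k = (2 - 5)*1 + 8 = -3*1 + 8 = -3 + 8 = 5)
d(b, U) = 16 + 8*U (d(b, U) = 4 - (-8*U - 12) = 4 - (-12 - 8*U) = 4 + (12 + 8*U) = 16 + 8*U)
√(-27749 + d(k, -17)) = √(-27749 + (16 + 8*(-17))) = √(-27749 + (16 - 136)) = √(-27749 - 120) = √(-27869) = 31*I*√29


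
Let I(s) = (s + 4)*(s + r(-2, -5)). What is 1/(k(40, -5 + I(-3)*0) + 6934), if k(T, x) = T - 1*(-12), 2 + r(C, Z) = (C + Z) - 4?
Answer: 1/6986 ≈ 0.00014314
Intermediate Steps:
r(C, Z) = -6 + C + Z (r(C, Z) = -2 + ((C + Z) - 4) = -2 + (-4 + C + Z) = -6 + C + Z)
I(s) = (-13 + s)*(4 + s) (I(s) = (s + 4)*(s + (-6 - 2 - 5)) = (4 + s)*(s - 13) = (4 + s)*(-13 + s) = (-13 + s)*(4 + s))
k(T, x) = 12 + T (k(T, x) = T + 12 = 12 + T)
1/(k(40, -5 + I(-3)*0) + 6934) = 1/((12 + 40) + 6934) = 1/(52 + 6934) = 1/6986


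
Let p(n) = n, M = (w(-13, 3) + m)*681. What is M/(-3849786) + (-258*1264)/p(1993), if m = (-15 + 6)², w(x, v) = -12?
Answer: -6065483387/37065814 ≈ -163.64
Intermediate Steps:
m = 81 (m = (-9)² = 81)
M = 46989 (M = (-12 + 81)*681 = 69*681 = 46989)
M/(-3849786) + (-258*1264)/p(1993) = 46989/(-3849786) - 258*1264/1993 = 46989*(-1/3849786) - 326112*1/1993 = -227/18598 - 326112/1993 = -6065483387/37065814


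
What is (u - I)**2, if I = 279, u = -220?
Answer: 249001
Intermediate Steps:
(u - I)**2 = (-220 - 1*279)**2 = (-220 - 279)**2 = (-499)**2 = 249001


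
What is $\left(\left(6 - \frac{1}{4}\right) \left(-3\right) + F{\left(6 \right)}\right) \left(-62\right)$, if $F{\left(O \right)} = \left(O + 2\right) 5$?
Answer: $- \frac{2821}{2} \approx -1410.5$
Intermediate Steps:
$F{\left(O \right)} = 10 + 5 O$ ($F{\left(O \right)} = \left(2 + O\right) 5 = 10 + 5 O$)
$\left(\left(6 - \frac{1}{4}\right) \left(-3\right) + F{\left(6 \right)}\right) \left(-62\right) = \left(\left(6 - \frac{1}{4}\right) \left(-3\right) + \left(10 + 5 \cdot 6\right)\right) \left(-62\right) = \left(\left(6 - \frac{1}{4}\right) \left(-3\right) + \left(10 + 30\right)\right) \left(-62\right) = \left(\left(6 - \frac{1}{4}\right) \left(-3\right) + 40\right) \left(-62\right) = \left(\frac{23}{4} \left(-3\right) + 40\right) \left(-62\right) = \left(- \frac{69}{4} + 40\right) \left(-62\right) = \frac{91}{4} \left(-62\right) = - \frac{2821}{2}$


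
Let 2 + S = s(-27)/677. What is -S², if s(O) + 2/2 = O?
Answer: -1909924/458329 ≈ -4.1671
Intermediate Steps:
s(O) = -1 + O
S = -1382/677 (S = -2 + (-1 - 27)/677 = -2 - 28*1/677 = -2 - 28/677 = -1382/677 ≈ -2.0414)
-S² = -(-1382/677)² = -1*1909924/458329 = -1909924/458329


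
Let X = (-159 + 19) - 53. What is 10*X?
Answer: -1930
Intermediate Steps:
X = -193 (X = -140 - 53 = -193)
10*X = 10*(-193) = -1930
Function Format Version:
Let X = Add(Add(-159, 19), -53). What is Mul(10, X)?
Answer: -1930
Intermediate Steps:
X = -193 (X = Add(-140, -53) = -193)
Mul(10, X) = Mul(10, -193) = -1930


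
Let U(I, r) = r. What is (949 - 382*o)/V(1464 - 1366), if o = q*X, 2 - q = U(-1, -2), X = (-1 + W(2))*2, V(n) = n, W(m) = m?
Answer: -43/2 ≈ -21.500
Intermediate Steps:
X = 2 (X = (-1 + 2)*2 = 1*2 = 2)
q = 4 (q = 2 - 1*(-2) = 2 + 2 = 4)
o = 8 (o = 4*2 = 8)
(949 - 382*o)/V(1464 - 1366) = (949 - 382*8)/(1464 - 1366) = (949 - 3056)/98 = -2107*1/98 = -43/2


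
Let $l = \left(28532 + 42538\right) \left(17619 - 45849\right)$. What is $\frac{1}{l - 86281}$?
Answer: $- \frac{1}{2006392381} \approx -4.9841 \cdot 10^{-10}$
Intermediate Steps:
$l = -2006306100$ ($l = 71070 \left(-28230\right) = -2006306100$)
$\frac{1}{l - 86281} = \frac{1}{-2006306100 - 86281} = \frac{1}{-2006392381} = - \frac{1}{2006392381}$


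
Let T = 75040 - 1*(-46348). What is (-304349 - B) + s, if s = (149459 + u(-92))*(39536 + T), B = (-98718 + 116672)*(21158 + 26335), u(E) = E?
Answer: 23183741437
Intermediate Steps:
T = 121388 (T = 75040 + 46348 = 121388)
B = 852689322 (B = 17954*47493 = 852689322)
s = 24036735108 (s = (149459 - 92)*(39536 + 121388) = 149367*160924 = 24036735108)
(-304349 - B) + s = (-304349 - 1*852689322) + 24036735108 = (-304349 - 852689322) + 24036735108 = -852993671 + 24036735108 = 23183741437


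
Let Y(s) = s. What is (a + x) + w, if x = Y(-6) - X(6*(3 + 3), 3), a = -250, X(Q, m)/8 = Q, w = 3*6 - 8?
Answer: -534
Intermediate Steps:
w = 10 (w = 18 - 8 = 10)
X(Q, m) = 8*Q
x = -294 (x = -6 - 8*6*(3 + 3) = -6 - 8*6*6 = -6 - 8*36 = -6 - 1*288 = -6 - 288 = -294)
(a + x) + w = (-250 - 294) + 10 = -544 + 10 = -534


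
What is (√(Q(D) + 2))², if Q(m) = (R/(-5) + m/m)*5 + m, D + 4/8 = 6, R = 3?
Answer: 19/2 ≈ 9.5000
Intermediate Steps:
D = 11/2 (D = -½ + 6 = 11/2 ≈ 5.5000)
Q(m) = 2 + m (Q(m) = (3/(-5) + m/m)*5 + m = (3*(-⅕) + 1)*5 + m = (-⅗ + 1)*5 + m = (⅖)*5 + m = 2 + m)
(√(Q(D) + 2))² = (√((2 + 11/2) + 2))² = (√(15/2 + 2))² = (√(19/2))² = (√38/2)² = 19/2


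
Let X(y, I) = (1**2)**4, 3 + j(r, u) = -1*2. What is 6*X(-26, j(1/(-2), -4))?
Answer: 6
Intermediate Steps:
j(r, u) = -5 (j(r, u) = -3 - 1*2 = -3 - 2 = -5)
X(y, I) = 1 (X(y, I) = 1**4 = 1)
6*X(-26, j(1/(-2), -4)) = 6*1 = 6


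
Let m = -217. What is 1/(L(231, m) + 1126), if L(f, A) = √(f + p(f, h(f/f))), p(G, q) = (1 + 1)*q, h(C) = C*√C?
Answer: 1126/1267643 - √233/1267643 ≈ 0.00087622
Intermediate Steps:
h(C) = C^(3/2)
p(G, q) = 2*q
L(f, A) = √(2 + f) (L(f, A) = √(f + 2*(f/f)^(3/2)) = √(f + 2*1^(3/2)) = √(f + 2*1) = √(f + 2) = √(2 + f))
1/(L(231, m) + 1126) = 1/(√(2 + 231) + 1126) = 1/(√233 + 1126) = 1/(1126 + √233)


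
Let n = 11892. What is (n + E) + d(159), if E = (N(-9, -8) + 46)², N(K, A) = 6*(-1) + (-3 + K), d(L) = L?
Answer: 12835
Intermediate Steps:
N(K, A) = -9 + K (N(K, A) = -6 + (-3 + K) = -9 + K)
E = 784 (E = ((-9 - 9) + 46)² = (-18 + 46)² = 28² = 784)
(n + E) + d(159) = (11892 + 784) + 159 = 12676 + 159 = 12835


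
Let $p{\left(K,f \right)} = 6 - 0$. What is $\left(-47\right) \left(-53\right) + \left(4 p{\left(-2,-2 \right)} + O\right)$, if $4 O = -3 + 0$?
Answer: $\frac{10057}{4} \approx 2514.3$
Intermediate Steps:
$p{\left(K,f \right)} = 6$ ($p{\left(K,f \right)} = 6 + 0 = 6$)
$O = - \frac{3}{4}$ ($O = \frac{-3 + 0}{4} = \frac{1}{4} \left(-3\right) = - \frac{3}{4} \approx -0.75$)
$\left(-47\right) \left(-53\right) + \left(4 p{\left(-2,-2 \right)} + O\right) = \left(-47\right) \left(-53\right) + \left(4 \cdot 6 - \frac{3}{4}\right) = 2491 + \left(24 - \frac{3}{4}\right) = 2491 + \frac{93}{4} = \frac{10057}{4}$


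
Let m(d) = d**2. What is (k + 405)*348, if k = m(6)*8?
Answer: 241164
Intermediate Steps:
k = 288 (k = 6**2*8 = 36*8 = 288)
(k + 405)*348 = (288 + 405)*348 = 693*348 = 241164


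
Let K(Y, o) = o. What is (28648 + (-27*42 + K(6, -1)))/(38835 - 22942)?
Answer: 27513/15893 ≈ 1.7311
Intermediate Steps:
(28648 + (-27*42 + K(6, -1)))/(38835 - 22942) = (28648 + (-27*42 - 1))/(38835 - 22942) = (28648 + (-1134 - 1))/15893 = (28648 - 1135)*(1/15893) = 27513*(1/15893) = 27513/15893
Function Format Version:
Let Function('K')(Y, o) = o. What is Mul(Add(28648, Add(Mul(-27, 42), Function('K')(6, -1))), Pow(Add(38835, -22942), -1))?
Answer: Rational(27513, 15893) ≈ 1.7311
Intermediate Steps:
Mul(Add(28648, Add(Mul(-27, 42), Function('K')(6, -1))), Pow(Add(38835, -22942), -1)) = Mul(Add(28648, Add(Mul(-27, 42), -1)), Pow(Add(38835, -22942), -1)) = Mul(Add(28648, Add(-1134, -1)), Pow(15893, -1)) = Mul(Add(28648, -1135), Rational(1, 15893)) = Mul(27513, Rational(1, 15893)) = Rational(27513, 15893)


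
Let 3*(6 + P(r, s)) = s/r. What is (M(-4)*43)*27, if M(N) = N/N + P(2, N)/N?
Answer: 3096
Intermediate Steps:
P(r, s) = -6 + s/(3*r) (P(r, s) = -6 + (s/r)/3 = -6 + s/(3*r))
M(N) = 1 + (-6 + N/6)/N (M(N) = N/N + (-6 + (1/3)*N/2)/N = 1 + (-6 + (1/3)*N*(1/2))/N = 1 + (-6 + N/6)/N)
(M(-4)*43)*27 = ((7/6 - 6/(-4))*43)*27 = ((7/6 - 6*(-1/4))*43)*27 = ((7/6 + 3/2)*43)*27 = ((8/3)*43)*27 = (344/3)*27 = 3096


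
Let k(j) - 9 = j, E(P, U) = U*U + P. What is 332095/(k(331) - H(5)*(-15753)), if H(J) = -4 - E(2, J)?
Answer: -332095/488003 ≈ -0.68052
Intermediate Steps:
E(P, U) = P + U² (E(P, U) = U² + P = P + U²)
H(J) = -6 - J² (H(J) = -4 - (2 + J²) = -4 + (-2 - J²) = -6 - J²)
k(j) = 9 + j
332095/(k(331) - H(5)*(-15753)) = 332095/((9 + 331) - (-6 - 1*5²)*(-15753)) = 332095/(340 - (-6 - 1*25)*(-15753)) = 332095/(340 - (-6 - 25)*(-15753)) = 332095/(340 - (-31)*(-15753)) = 332095/(340 - 1*488343) = 332095/(340 - 488343) = 332095/(-488003) = 332095*(-1/488003) = -332095/488003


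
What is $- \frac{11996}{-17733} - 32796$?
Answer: $- \frac{581559472}{17733} \approx -32795.0$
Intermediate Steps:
$- \frac{11996}{-17733} - 32796 = \left(-11996\right) \left(- \frac{1}{17733}\right) - 32796 = \frac{11996}{17733} - 32796 = - \frac{581559472}{17733}$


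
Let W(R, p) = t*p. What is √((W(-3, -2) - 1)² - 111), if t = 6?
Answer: √58 ≈ 7.6158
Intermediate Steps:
W(R, p) = 6*p
√((W(-3, -2) - 1)² - 111) = √((6*(-2) - 1)² - 111) = √((-12 - 1)² - 111) = √((-13)² - 111) = √(169 - 111) = √58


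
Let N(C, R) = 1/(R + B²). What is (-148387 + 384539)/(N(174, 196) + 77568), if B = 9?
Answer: 65414104/21486337 ≈ 3.0445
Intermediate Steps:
N(C, R) = 1/(81 + R) (N(C, R) = 1/(R + 9²) = 1/(R + 81) = 1/(81 + R))
(-148387 + 384539)/(N(174, 196) + 77568) = (-148387 + 384539)/(1/(81 + 196) + 77568) = 236152/(1/277 + 77568) = 236152/(21486337/277) = 236152*(277/21486337) = 65414104/21486337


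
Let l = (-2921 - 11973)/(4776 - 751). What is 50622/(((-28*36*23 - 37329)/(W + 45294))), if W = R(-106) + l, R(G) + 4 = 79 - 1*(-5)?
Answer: -3081453204544/81188275 ≈ -37954.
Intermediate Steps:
R(G) = 80 (R(G) = -4 + (79 - 1*(-5)) = -4 + (79 + 5) = -4 + 84 = 80)
l = -14894/4025 ≈ -3.7004
W = 307106/4025 (W = 80 - 14894/4025 = 307106/4025 ≈ 76.300)
50622/(((-28*36*23 - 37329)/(W + 45294))) = 50622/(((-28*36*23 - 37329)/(307106/4025 + 45294))) = 50622/(((-1008*23 - 37329)/(182615456/4025))) = 50622/(((-23184 - 37329)*(4025/182615456))) = 50622/((-60513*4025/182615456)) = 50622/(-243564825/182615456) = 50622*(-182615456/243564825) = -3081453204544/81188275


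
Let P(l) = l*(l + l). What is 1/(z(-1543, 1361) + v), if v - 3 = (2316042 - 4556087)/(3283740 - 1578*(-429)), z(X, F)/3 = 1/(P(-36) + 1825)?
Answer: 17494420734/42600865543 ≈ 0.41066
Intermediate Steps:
P(l) = 2*l² (P(l) = l*(2*l) = 2*l²)
z(X, F) = 3/4417 (z(X, F) = 3/(2*(-36)² + 1825) = 3/(2*1296 + 1825) = 3/(2592 + 1825) = 3/4417)
v = 9642061/3960702 (v = 3 + (2316042 - 4556087)/(3283740 - 1578*(-429)) = 3 - 2240045/(3283740 + 676962) = 3 - 2240045/3960702 = 9642061/3960702 ≈ 2.4344)
1/(z(-1543, 1361) + v) = 1/(3/4417 + 9642061/3960702) = 1/(42600865543/17494420734) = 17494420734/42600865543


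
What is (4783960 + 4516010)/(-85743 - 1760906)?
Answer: -9299970/1846649 ≈ -5.0361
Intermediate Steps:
(4783960 + 4516010)/(-85743 - 1760906) = 9299970/(-1846649) = 9299970*(-1/1846649) = -9299970/1846649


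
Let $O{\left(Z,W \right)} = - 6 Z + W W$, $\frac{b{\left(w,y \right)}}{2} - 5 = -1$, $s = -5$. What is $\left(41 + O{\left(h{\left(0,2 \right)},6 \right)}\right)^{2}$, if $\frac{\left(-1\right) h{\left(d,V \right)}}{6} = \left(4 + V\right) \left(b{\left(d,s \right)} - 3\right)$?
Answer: $1338649$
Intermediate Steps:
$b{\left(w,y \right)} = 8$ ($b{\left(w,y \right)} = 10 + 2 \left(-1\right) = 10 - 2 = 8$)
$h{\left(d,V \right)} = -120 - 30 V$ ($h{\left(d,V \right)} = - 6 \left(4 + V\right) \left(8 - 3\right) = - 6 \left(4 + V\right) 5 = - 6 \left(20 + 5 V\right) = -120 - 30 V$)
$O{\left(Z,W \right)} = W^{2} - 6 Z$ ($O{\left(Z,W \right)} = - 6 Z + W^{2} = W^{2} - 6 Z$)
$\left(41 + O{\left(h{\left(0,2 \right)},6 \right)}\right)^{2} = \left(41 - \left(-36 + 6 \left(-120 - 60\right)\right)\right)^{2} = \left(41 + \left(36 - -1080\right)\right)^{2} = \left(41 + \left(36 + 1080\right)\right)^{2} = \left(41 + 1116\right)^{2} = 1157^{2} = 1338649$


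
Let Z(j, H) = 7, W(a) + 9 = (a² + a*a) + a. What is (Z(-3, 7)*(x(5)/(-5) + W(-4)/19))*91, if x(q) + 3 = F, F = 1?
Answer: 4459/5 ≈ 891.80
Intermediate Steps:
W(a) = -9 + a + 2*a² (W(a) = -9 + ((a² + a*a) + a) = -9 + ((a² + a²) + a) = -9 + (2*a² + a) = -9 + (a + 2*a²) = -9 + a + 2*a²)
x(q) = -2 (x(q) = -3 + 1 = -2)
(Z(-3, 7)*(x(5)/(-5) + W(-4)/19))*91 = (7*(-2/(-5) + (-9 - 4 + 2*(-4)²)/19))*91 = (7*(-2*(-⅕) + (-9 - 4 + 2*16)*(1/19)))*91 = (7*(⅖ + (-9 - 4 + 32)*(1/19)))*91 = (7*(⅖ + 19*(1/19)))*91 = (7*(⅖ + 1))*91 = (7*(7/5))*91 = (49/5)*91 = 4459/5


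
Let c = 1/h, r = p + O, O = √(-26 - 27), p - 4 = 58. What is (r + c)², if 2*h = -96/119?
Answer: 8040337/2304 + 2857*I*√53/24 ≈ 3489.7 + 866.64*I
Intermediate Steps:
p = 62 (p = 4 + 58 = 62)
O = I*√53 (O = √(-53) = I*√53 ≈ 7.2801*I)
h = -48/119 (h = (-96/119)/2 = (-1*96/119)/2 = (½)*(-96/119) = -48/119 ≈ -0.40336)
r = 62 + I*√53 ≈ 62.0 + 7.2801*I
c = -119/48 (c = 1/(-48/119) = -119/48 ≈ -2.4792)
(r + c)² = ((62 + I*√53) - 119/48)² = (2857/48 + I*√53)²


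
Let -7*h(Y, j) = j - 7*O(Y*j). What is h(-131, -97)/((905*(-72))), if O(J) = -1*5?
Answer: -31/228060 ≈ -0.00013593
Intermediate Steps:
O(J) = -5
h(Y, j) = -5 - j/7 (h(Y, j) = -(j - 7*(-5))/7 = -(j + 35)/7 = -(35 + j)/7 = -5 - j/7)
h(-131, -97)/((905*(-72))) = (-5 - 1/7*(-97))/((905*(-72))) = (-5 + 97/7)/(-65160) = (62/7)*(-1/65160) = -31/228060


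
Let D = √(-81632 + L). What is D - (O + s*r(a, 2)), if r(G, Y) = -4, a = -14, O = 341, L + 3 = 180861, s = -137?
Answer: -889 + √99226 ≈ -574.00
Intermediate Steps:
L = 180858 (L = -3 + 180861 = 180858)
D = √99226 (D = √(-81632 + 180858) = √99226 ≈ 315.00)
D - (O + s*r(a, 2)) = √99226 - (341 - 137*(-4)) = √99226 - (341 + 548) = √99226 - 1*889 = √99226 - 889 = -889 + √99226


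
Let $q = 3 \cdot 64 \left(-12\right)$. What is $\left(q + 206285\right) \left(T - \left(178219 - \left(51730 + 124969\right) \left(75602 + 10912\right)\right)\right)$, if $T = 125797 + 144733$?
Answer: $3118263584225657$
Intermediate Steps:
$T = 270530$
$q = -2304$ ($q = 192 \left(-12\right) = -2304$)
$\left(q + 206285\right) \left(T - \left(178219 - \left(51730 + 124969\right) \left(75602 + 10912\right)\right)\right) = \left(-2304 + 206285\right) \left(270530 - \left(178219 - \left(51730 + 124969\right) \left(75602 + 10912\right)\right)\right) = 203981 \left(270530 + \left(176699 \cdot 86514 - 178219\right)\right) = 203981 \left(270530 + \left(15286937286 - 178219\right)\right) = 203981 \left(270530 + 15286759067\right) = 203981 \cdot 15287029597 = 3118263584225657$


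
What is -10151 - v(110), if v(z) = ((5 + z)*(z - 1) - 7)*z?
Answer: -1388231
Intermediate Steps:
v(z) = z*(-7 + (-1 + z)*(5 + z)) (v(z) = ((5 + z)*(-1 + z) - 7)*z = ((-1 + z)*(5 + z) - 7)*z = (-7 + (-1 + z)*(5 + z))*z = z*(-7 + (-1 + z)*(5 + z)))
-10151 - v(110) = -10151 - 110*(-12 + 110² + 4*110) = -10151 - 110*(-12 + 12100 + 440) = -10151 - 110*12528 = -10151 - 1*1378080 = -10151 - 1378080 = -1388231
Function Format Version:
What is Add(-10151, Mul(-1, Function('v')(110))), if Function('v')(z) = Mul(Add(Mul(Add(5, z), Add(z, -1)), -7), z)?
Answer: -1388231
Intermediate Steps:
Function('v')(z) = Mul(z, Add(-7, Mul(Add(-1, z), Add(5, z)))) (Function('v')(z) = Mul(Add(Mul(Add(5, z), Add(-1, z)), -7), z) = Mul(Add(Mul(Add(-1, z), Add(5, z)), -7), z) = Mul(Add(-7, Mul(Add(-1, z), Add(5, z))), z) = Mul(z, Add(-7, Mul(Add(-1, z), Add(5, z)))))
Add(-10151, Mul(-1, Function('v')(110))) = Add(-10151, Mul(-1, Mul(110, Add(-12, Pow(110, 2), Mul(4, 110))))) = Add(-10151, Mul(-1, Mul(110, Add(-12, 12100, 440)))) = Add(-10151, Mul(-1, Mul(110, 12528))) = Add(-10151, Mul(-1, 1378080)) = Add(-10151, -1378080) = -1388231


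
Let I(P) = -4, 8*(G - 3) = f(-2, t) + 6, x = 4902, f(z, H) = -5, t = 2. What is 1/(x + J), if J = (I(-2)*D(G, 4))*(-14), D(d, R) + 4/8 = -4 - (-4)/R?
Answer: 1/4706 ≈ 0.00021249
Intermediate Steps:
G = 25/8 (G = 3 + (-5 + 6)/8 = 3 + (⅛)*1 = 3 + ⅛ = 25/8 ≈ 3.1250)
D(d, R) = -9/2 + 4/R (D(d, R) = -½ + (-4 - (-4)/R) = -½ + (-4 + 4/R) = -9/2 + 4/R)
J = -196 (J = -4*(-9/2 + 4/4)*(-14) = -4*(-9/2 + 4*(¼))*(-14) = -4*(-9/2 + 1)*(-14) = -4*(-7/2)*(-14) = 14*(-14) = -196)
1/(x + J) = 1/(4902 - 196) = 1/4706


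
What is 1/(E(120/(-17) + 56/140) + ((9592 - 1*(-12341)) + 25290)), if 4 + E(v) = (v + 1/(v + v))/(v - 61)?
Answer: 723348/34155841205 ≈ 2.1178e-5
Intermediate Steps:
E(v) = -4 + (v + 1/(2*v))/(-61 + v) (E(v) = -4 + (v + 1/(v + v))/(v - 61) = -4 + (v + 1/(2*v))/(-61 + v))
1/(E(120/(-17) + 56/140) + ((9592 - 1*(-12341)) + 25290)) = 1/((1 - 6*(120/(-17) + 56/140)² + 488*(120/(-17) + 56/140))/(2*(120/(-17) + 56/140)*(-61 + (120/(-17) + 56/140))) + ((9592 - 1*(-12341)) + 25290)) = 1/((1 - 6*(120*(-1/17) + 56*(1/140))² + 488*(120*(-1/17) + 56*(1/140)))/(2*(120*(-1/17) + 56*(1/140))*(-61 + (120*(-1/17) + 56*(1/140)))) + ((9592 + 12341) + 25290)) = 1/((1 - 6*(-120/17 + ⅖)² + 488*(-120/17 + ⅖))/(2*(-120/17 + ⅖)*(-61 + (-120/17 + ⅖))) + (21933 + 25290)) = 1/((1 - 6*(-566/85)² + 488*(-566/85))/(2*(-566/85)*(-61 - 566/85)) + 47223) = 1/((½)*(-85/566)*(1 - 6*320356/7225 - 276208/85)/(-5751/85) + 47223) = 1/((½)*(-85/566)*(-85/5751)*(1 - 1922136/7225 - 276208/85) + 47223) = 1/((½)*(-85/566)*(-85/5751)*(-25392591/7225) + 47223) = 1/(-2821399/723348 + 47223) = 1/(34155841205/723348) = 723348/34155841205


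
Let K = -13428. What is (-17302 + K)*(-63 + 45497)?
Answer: -1396186820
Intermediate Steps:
(-17302 + K)*(-63 + 45497) = (-17302 - 13428)*(-63 + 45497) = -30730*45434 = -1396186820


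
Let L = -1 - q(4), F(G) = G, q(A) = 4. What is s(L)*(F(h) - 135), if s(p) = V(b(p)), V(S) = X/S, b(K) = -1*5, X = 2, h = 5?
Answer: 52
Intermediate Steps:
b(K) = -5
L = -5 (L = -1 - 1*4 = -1 - 4 = -5)
V(S) = 2/S
s(p) = -⅖ (s(p) = 2/(-5) = 2*(-⅕) = -⅖)
s(L)*(F(h) - 135) = -2*(5 - 135)/5 = -⅖*(-130) = 52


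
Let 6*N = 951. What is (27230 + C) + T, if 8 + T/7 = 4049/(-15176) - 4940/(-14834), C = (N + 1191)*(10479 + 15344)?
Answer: 560796985470787/16080056 ≈ 3.4875e+7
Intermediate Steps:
N = 317/2 (N = (⅙)*951 = 317/2 ≈ 158.50)
C = 69696277/2 (C = (317/2 + 1191)*(10479 + 15344) = (2699/2)*25823 = 69696277/2 ≈ 3.4848e+7)
T = -893029849/16080056 (T = -56 + 7*(4049/(-15176) - 4940/(-14834)) = -56 + 7*(4049*(-1/15176) - 4940*(-1/14834)) = -56 + 7*(-4049/15176 + 2470/7417) = -56 + 7*(7453287/112560392) = -56 + 7453287/16080056 = -893029849/16080056 ≈ -55.536)
(27230 + C) + T = (27230 + 69696277/2) - 893029849/16080056 = 69750737/2 - 893029849/16080056 = 560796985470787/16080056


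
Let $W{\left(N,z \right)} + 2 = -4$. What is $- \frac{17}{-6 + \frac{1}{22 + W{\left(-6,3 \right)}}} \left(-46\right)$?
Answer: $- \frac{12512}{95} \approx -131.71$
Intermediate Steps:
$W{\left(N,z \right)} = -6$ ($W{\left(N,z \right)} = -2 - 4 = -6$)
$- \frac{17}{-6 + \frac{1}{22 + W{\left(-6,3 \right)}}} \left(-46\right) = - \frac{17}{-6 + \frac{1}{22 - 6}} \left(-46\right) = - \frac{17}{-6 + \frac{1}{16}} \left(-46\right) = - \frac{17}{- \frac{95}{16}} \left(-46\right) = \left(-17\right) \left(- \frac{16}{95}\right) \left(-46\right) = \frac{272}{95} \left(-46\right) = - \frac{12512}{95}$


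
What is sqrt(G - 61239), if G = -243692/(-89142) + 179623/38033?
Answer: I*sqrt(175954804381977352554318)/1695168843 ≈ 247.45*I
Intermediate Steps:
G = 12640145651/1695168843 (G = -243692*(-1/89142) + 179623*(1/38033) = 121846/44571 + 179623/38033 = 12640145651/1695168843 ≈ 7.4566)
sqrt(G - 61239) = sqrt(12640145651/1695168843 - 61239) = sqrt(-103797804630826/1695168843) = I*sqrt(175954804381977352554318)/1695168843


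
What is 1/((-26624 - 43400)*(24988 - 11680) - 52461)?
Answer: -1/931931853 ≈ -1.0730e-9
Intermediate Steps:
1/((-26624 - 43400)*(24988 - 11680) - 52461) = 1/(-70024*13308 - 52461) = 1/(-931879392 - 52461) = 1/(-931931853) = -1/931931853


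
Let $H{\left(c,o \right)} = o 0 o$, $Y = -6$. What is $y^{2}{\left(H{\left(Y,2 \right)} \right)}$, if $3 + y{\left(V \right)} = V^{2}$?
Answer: $9$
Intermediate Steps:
$H{\left(c,o \right)} = 0$ ($H{\left(c,o \right)} = 0 o = 0$)
$y{\left(V \right)} = -3 + V^{2}$
$y^{2}{\left(H{\left(Y,2 \right)} \right)} = \left(-3 + 0^{2}\right)^{2} = \left(-3 + 0\right)^{2} = \left(-3\right)^{2} = 9$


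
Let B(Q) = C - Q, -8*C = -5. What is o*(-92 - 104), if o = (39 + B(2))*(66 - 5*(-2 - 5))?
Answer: -1489649/2 ≈ -7.4482e+5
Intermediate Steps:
C = 5/8 (C = -⅛*(-5) = 5/8 ≈ 0.62500)
B(Q) = 5/8 - Q
o = 30401/8 (o = (39 + (5/8 - 1*2))*(66 - 5*(-2 - 5)) = (39 + (5/8 - 2))*(66 - 5*(-7)) = (39 - 11/8)*(66 + 35) = (301/8)*101 = 30401/8 ≈ 3800.1)
o*(-92 - 104) = 30401*(-92 - 104)/8 = (30401/8)*(-196) = -1489649/2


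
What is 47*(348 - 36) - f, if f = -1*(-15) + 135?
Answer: 14514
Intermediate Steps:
f = 150 (f = 15 + 135 = 150)
47*(348 - 36) - f = 47*(348 - 36) - 1*150 = 47*312 - 150 = 14664 - 150 = 14514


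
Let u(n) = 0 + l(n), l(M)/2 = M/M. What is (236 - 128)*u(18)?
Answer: 216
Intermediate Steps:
l(M) = 2 (l(M) = 2*(M/M) = 2*1 = 2)
u(n) = 2 (u(n) = 0 + 2 = 2)
(236 - 128)*u(18) = (236 - 128)*2 = 108*2 = 216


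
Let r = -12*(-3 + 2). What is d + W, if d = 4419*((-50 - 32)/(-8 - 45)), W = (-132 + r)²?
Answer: 1125558/53 ≈ 21237.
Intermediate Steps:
r = 12 (r = -12*(-1) = 12)
W = 14400 (W = (-132 + 12)² = (-120)² = 14400)
d = 362358/53 (d = 4419*(-82/(-53)) = 4419*(-82*(-1/53)) = 4419*(82/53) = 362358/53 ≈ 6836.9)
d + W = 362358/53 + 14400 = 1125558/53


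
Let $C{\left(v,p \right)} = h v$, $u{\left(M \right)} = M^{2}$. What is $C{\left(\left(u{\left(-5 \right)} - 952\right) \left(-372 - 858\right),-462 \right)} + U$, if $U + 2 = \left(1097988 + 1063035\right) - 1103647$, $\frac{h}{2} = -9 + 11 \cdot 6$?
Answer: $131041314$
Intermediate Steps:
$h = 114$ ($h = 2 \left(-9 + 11 \cdot 6\right) = 2 \left(-9 + 66\right) = 2 \cdot 57 = 114$)
$U = 1057374$ ($U = -2 + \left(\left(1097988 + 1063035\right) - 1103647\right) = -2 + \left(2161023 - 1103647\right) = -2 + 1057376 = 1057374$)
$C{\left(v,p \right)} = 114 v$
$C{\left(\left(u{\left(-5 \right)} - 952\right) \left(-372 - 858\right),-462 \right)} + U = 114 \left(\left(-5\right)^{2} - 952\right) \left(-372 - 858\right) + 1057374 = 114 \left(25 - 952\right) \left(-1230\right) + 1057374 = 114 \left(\left(-927\right) \left(-1230\right)\right) + 1057374 = 114 \cdot 1140210 + 1057374 = 129983940 + 1057374 = 131041314$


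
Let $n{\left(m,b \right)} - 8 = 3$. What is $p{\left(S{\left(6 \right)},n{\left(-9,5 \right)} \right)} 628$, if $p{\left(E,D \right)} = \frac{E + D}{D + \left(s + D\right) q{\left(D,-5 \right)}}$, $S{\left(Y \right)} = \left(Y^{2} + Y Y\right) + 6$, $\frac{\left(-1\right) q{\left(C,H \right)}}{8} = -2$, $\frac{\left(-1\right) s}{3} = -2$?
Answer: $\frac{55892}{283} \approx 197.5$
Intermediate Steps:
$s = 6$ ($s = \left(-3\right) \left(-2\right) = 6$)
$q{\left(C,H \right)} = 16$ ($q{\left(C,H \right)} = \left(-8\right) \left(-2\right) = 16$)
$S{\left(Y \right)} = 6 + 2 Y^{2}$ ($S{\left(Y \right)} = \left(Y^{2} + Y^{2}\right) + 6 = 2 Y^{2} + 6 = 6 + 2 Y^{2}$)
$n{\left(m,b \right)} = 11$ ($n{\left(m,b \right)} = 8 + 3 = 11$)
$p{\left(E,D \right)} = \frac{D + E}{96 + 17 D}$ ($p{\left(E,D \right)} = \frac{E + D}{D + \left(6 + D\right) 16} = \frac{D + E}{D + \left(96 + 16 D\right)} = \frac{D + E}{96 + 17 D}$)
$p{\left(S{\left(6 \right)},n{\left(-9,5 \right)} \right)} 628 = \frac{11 + \left(6 + 2 \cdot 6^{2}\right)}{96 + 17 \cdot 11} \cdot 628 = \frac{11 + \left(6 + 2 \cdot 36\right)}{96 + 187} \cdot 628 = \frac{11 + \left(6 + 72\right)}{283} \cdot 628 = \frac{11 + 78}{283} \cdot 628 = \frac{1}{283} \cdot 89 \cdot 628 = \frac{89}{283} \cdot 628 = \frac{55892}{283}$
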